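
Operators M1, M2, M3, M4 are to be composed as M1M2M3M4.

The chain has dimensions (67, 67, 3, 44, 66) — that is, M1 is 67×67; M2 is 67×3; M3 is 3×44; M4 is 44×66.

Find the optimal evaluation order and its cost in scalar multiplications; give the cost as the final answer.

Adjacent pairs: M1M2 = 67·67·3 = 13467; M2M3 = 67·3·44 = 8844; M3M4 = 3·44·66 = 8712.
Length 3: M1..M3: k=1: 0+8844+67·67·44=206360; k=2: 13467+0+67·3·44=22311 → min 22311 | M2..M4: k=2: 0+8712+67·3·66=21978; k=3: 8844+0+67·44·66=203412 → min 21978.
Length 4: M1..M4: k=1: 0+21978+67·67·66=318252; k=2: 13467+8712+67·3·66=35445; k=3: 22311+0+67·44·66=216879 → min 35445.
Optimal parenthesization: ((M1M2)(M3M4)) with cost 35445.

35445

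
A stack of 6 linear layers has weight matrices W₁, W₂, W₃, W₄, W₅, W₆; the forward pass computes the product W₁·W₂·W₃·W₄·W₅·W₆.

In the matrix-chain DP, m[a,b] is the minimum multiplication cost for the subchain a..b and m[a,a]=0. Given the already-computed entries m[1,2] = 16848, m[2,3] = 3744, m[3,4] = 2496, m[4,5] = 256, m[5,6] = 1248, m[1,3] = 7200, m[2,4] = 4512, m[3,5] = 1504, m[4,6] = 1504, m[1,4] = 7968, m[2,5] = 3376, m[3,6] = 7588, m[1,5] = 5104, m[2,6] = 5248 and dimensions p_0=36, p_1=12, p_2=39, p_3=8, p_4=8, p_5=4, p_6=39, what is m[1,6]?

m[1,6] = min over k∈[1,5] of m[1,k]+m[k+1,6]+p_{0}·p_k·p_{6}.
k=1: 0 + 5248 + 36·12·39 = 22096; k=2: 16848 + 7588 + 36·39·39 = 79192; k=3: 7200 + 1504 + 36·8·39 = 19936; k=4: 7968 + 1248 + 36·8·39 = 20448; k=5: 5104 + 0 + 36·4·39 = 10720.
Minimum: 10720 at k=5.

10720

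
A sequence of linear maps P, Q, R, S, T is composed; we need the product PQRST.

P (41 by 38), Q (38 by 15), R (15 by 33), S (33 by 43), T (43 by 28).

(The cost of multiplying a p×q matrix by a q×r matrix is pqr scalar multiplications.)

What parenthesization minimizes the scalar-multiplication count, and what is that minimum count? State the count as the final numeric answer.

79935

Adjacent pairs: PQ = 41·38·15 = 23370; QR = 38·15·33 = 18810; RS = 15·33·43 = 21285; ST = 33·43·28 = 39732.
Length 3: P..R: k=1: 0+18810+41·38·33=70224; k=2: 23370+0+41·15·33=43665 → min 43665 | Q..S: k=2: 0+21285+38·15·43=45795; k=3: 18810+0+38·33·43=72732 → min 45795 | R..T: k=3: 0+39732+15·33·28=53592; k=4: 21285+0+15·43·28=39345 → min 39345.
Length 4: P..S: k=1: 0+45795+41·38·43=112789; k=2: 23370+21285+41·15·43=71100; k=3: 43665+0+41·33·43=101844 → min 71100 | Q..T: k=2: 0+39345+38·15·28=55305; k=3: 18810+39732+38·33·28=93654; k=4: 45795+0+38·43·28=91547 → min 55305.
Length 5: P..T: k=1: 0+55305+41·38·28=98929; k=2: 23370+39345+41·15·28=79935; k=3: 43665+39732+41·33·28=121281; k=4: 71100+0+41·43·28=120464 → min 79935.
Optimal parenthesization: ((PQ)((RS)T)) with cost 79935.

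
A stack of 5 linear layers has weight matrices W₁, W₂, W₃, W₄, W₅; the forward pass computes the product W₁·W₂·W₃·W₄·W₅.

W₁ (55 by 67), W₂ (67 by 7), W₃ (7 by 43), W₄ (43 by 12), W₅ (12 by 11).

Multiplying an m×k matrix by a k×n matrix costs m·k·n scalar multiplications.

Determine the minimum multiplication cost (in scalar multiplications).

34566

Adjacent pairs: W₁W₂ = 55·67·7 = 25795; W₂W₃ = 67·7·43 = 20167; W₃W₄ = 7·43·12 = 3612; W₄W₅ = 43·12·11 = 5676.
Length 3: W₁..W₃: k=1: 0+20167+55·67·43=178622; k=2: 25795+0+55·7·43=42350 → min 42350 | W₂..W₄: k=2: 0+3612+67·7·12=9240; k=3: 20167+0+67·43·12=54739 → min 9240 | W₃..W₅: k=3: 0+5676+7·43·11=8987; k=4: 3612+0+7·12·11=4536 → min 4536.
Length 4: W₁..W₄: k=1: 0+9240+55·67·12=53460; k=2: 25795+3612+55·7·12=34027; k=3: 42350+0+55·43·12=70730 → min 34027 | W₂..W₅: k=2: 0+4536+67·7·11=9695; k=3: 20167+5676+67·43·11=57534; k=4: 9240+0+67·12·11=18084 → min 9695.
Length 5: W₁..W₅: k=1: 0+9695+55·67·11=50230; k=2: 25795+4536+55·7·11=34566; k=3: 42350+5676+55·43·11=74041; k=4: 34027+0+55·12·11=41287 → min 34566.
Optimal order: ((W₁·W₂)·((W₃·W₄)·W₅)) with cost 34566.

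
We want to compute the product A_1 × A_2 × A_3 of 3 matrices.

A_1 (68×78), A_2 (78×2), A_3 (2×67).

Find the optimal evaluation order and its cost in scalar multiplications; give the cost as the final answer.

19720

(A_1 × (A_2 × A_3)): cost 365820.
((A_1 × A_2) × A_3): cost 19720.
Optimal: ((A_1 × A_2) × A_3) with cost 19720.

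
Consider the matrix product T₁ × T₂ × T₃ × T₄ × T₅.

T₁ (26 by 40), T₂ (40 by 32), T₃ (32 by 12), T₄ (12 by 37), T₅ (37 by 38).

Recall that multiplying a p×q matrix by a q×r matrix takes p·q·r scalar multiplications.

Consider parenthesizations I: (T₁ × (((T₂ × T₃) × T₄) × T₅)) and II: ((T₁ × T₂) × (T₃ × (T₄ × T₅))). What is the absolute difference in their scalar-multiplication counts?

32520

Order I = (T₁ × (((T₂ × T₃) × T₄) × T₅)): (T₂ × T₃): 40×32 by 32×12 → 40×12, cost 40·32·12 = 15360; ((T₂ × T₃) × T₄): 40×12 by 12×37 → 40×37, cost 40·12·37 = 17760; cumulative 33120; (((T₂ × T₃) × T₄) × T₅): 40×37 by 37×38 → 40×38, cost 40·37·38 = 56240; cumulative 89360; (T₁ × (((T₂ × T₃) × T₄) × T₅)): 26×40 by 40×38 → 26×38, cost 26·40·38 = 39520; cumulative 128880. Total 128880.
Order II = ((T₁ × T₂) × (T₃ × (T₄ × T₅))): (T₁ × T₂): 26×40 by 40×32 → 26×32, cost 26·40·32 = 33280; (T₄ × T₅): 12×37 by 37×38 → 12×38, cost 12·37·38 = 16872; (T₃ × (T₄ × T₅)): 32×12 by 12×38 → 32×38, cost 32·12·38 = 14592; cumulative 31464; ((T₁ × T₂) × (T₃ × (T₄ × T₅))): 26×32 by 32×38 → 26×38, cost 26·32·38 = 31616; cumulative 96360. Total 96360.
Difference: |128880 − 96360| = 32520.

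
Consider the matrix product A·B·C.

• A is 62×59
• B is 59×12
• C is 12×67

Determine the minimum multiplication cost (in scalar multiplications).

93744

Order (A·(B·C)): (B·C): 59×12 by 12×67 → 59×67, cost 59·12·67 = 47436; (A·(B·C)): 62×59 by 59×67 → 62×67, cost 62·59·67 = 245086; cumulative 292522. Total 292522.
Order ((A·B)·C): (A·B): 62×59 by 59×12 → 62×12, cost 62·59·12 = 43896; ((A·B)·C): 62×12 by 12×67 → 62×67, cost 62·12·67 = 49848; cumulative 93744. Total 93744.
Minimum: 93744.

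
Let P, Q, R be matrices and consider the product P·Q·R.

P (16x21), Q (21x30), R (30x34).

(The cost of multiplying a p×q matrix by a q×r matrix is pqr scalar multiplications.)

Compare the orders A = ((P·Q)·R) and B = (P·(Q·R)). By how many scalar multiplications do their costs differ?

Order A = ((P·Q)·R): (P·Q): 16×21 by 21×30 → 16×30, cost 16·21·30 = 10080; ((P·Q)·R): 16×30 by 30×34 → 16×34, cost 16·30·34 = 16320; cumulative 26400. Total 26400.
Order B = (P·(Q·R)): (Q·R): 21×30 by 30×34 → 21×34, cost 21·30·34 = 21420; (P·(Q·R)): 16×21 by 21×34 → 16×34, cost 16·21·34 = 11424; cumulative 32844. Total 32844.
Difference: |26400 − 32844| = 6444.

6444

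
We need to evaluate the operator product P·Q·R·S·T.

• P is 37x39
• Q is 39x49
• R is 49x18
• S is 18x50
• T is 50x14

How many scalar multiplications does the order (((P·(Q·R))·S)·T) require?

119572

(Q·R): 39×49 by 49×18 → 39×18, cost 39·49·18 = 34398
(P·(Q·R)): 37×39 by 39×18 → 37×18, cost 37·39·18 = 25974; cumulative 60372
((P·(Q·R))·S): 37×18 by 18×50 → 37×50, cost 37·18·50 = 33300; cumulative 93672
(((P·(Q·R))·S)·T): 37×50 by 50×14 → 37×14, cost 37·50·14 = 25900; cumulative 119572
Total: 119572 scalar multiplications.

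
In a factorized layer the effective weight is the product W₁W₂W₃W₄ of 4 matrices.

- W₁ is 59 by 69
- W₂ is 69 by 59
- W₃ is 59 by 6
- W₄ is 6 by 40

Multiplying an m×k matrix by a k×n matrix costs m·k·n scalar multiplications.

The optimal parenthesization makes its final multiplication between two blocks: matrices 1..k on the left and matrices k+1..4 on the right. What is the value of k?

3

Adjacent pairs: W₁W₂ = 59·69·59 = 240189; W₂W₃ = 69·59·6 = 24426; W₃W₄ = 59·6·40 = 14160.
Length 3: W₁..W₃: k=1: 0+24426+59·69·6=48852; k=2: 240189+0+59·59·6=261075 → min 48852 | W₂..W₄: k=2: 0+14160+69·59·40=177000; k=3: 24426+0+69·6·40=40986 → min 40986.
Top-level splits: k=1: (W₁..W₁)·(W₂..W₄) → 0+40986+59·69·40 = 203826; k=2: (W₁..W₂)·(W₃..W₄) → 240189+14160+59·59·40 = 393589; k=3: (W₁..W₃)·(W₄..W₄) → 48852+0+59·6·40 = 63012.
Best split is after W₃, i.e. k = 3.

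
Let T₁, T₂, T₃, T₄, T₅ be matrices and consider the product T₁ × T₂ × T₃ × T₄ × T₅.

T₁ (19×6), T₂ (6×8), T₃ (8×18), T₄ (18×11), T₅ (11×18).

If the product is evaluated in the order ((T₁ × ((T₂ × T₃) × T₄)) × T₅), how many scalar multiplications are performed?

7068

(T₂ × T₃): 6×8 by 8×18 → 6×18, cost 6·8·18 = 864
((T₂ × T₃) × T₄): 6×18 by 18×11 → 6×11, cost 6·18·11 = 1188; cumulative 2052
(T₁ × ((T₂ × T₃) × T₄)): 19×6 by 6×11 → 19×11, cost 19·6·11 = 1254; cumulative 3306
((T₁ × ((T₂ × T₃) × T₄)) × T₅): 19×11 by 11×18 → 19×18, cost 19·11·18 = 3762; cumulative 7068
Total: 7068 scalar multiplications.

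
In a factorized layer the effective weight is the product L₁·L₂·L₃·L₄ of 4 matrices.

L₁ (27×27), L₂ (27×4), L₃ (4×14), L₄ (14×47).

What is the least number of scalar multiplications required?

10624

Adjacent pairs: L₁L₂ = 27·27·4 = 2916; L₂L₃ = 27·4·14 = 1512; L₃L₄ = 4·14·47 = 2632.
Length 3: L₁..L₃: k=1: 0+1512+27·27·14=11718; k=2: 2916+0+27·4·14=4428 → min 4428 | L₂..L₄: k=2: 0+2632+27·4·47=7708; k=3: 1512+0+27·14·47=19278 → min 7708.
Length 4: L₁..L₄: k=1: 0+7708+27·27·47=41971; k=2: 2916+2632+27·4·47=10624; k=3: 4428+0+27·14·47=22194 → min 10624.
Optimal order: ((L₁·L₂)·(L₃·L₄)) with cost 10624.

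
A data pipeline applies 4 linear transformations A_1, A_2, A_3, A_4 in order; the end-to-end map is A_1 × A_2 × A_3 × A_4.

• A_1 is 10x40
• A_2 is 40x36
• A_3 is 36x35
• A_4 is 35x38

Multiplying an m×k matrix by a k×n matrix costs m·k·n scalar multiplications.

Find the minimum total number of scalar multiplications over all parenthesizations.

40300

Adjacent pairs: A_1A_2 = 10·40·36 = 14400; A_2A_3 = 40·36·35 = 50400; A_3A_4 = 36·35·38 = 47880.
Length 3: A_1..A_3: k=1: 0+50400+10·40·35=64400; k=2: 14400+0+10·36·35=27000 → min 27000 | A_2..A_4: k=2: 0+47880+40·36·38=102600; k=3: 50400+0+40·35·38=103600 → min 102600.
Length 4: A_1..A_4: k=1: 0+102600+10·40·38=117800; k=2: 14400+47880+10·36·38=75960; k=3: 27000+0+10·35·38=40300 → min 40300.
Optimal order: (((A_1 × A_2) × A_3) × A_4) with cost 40300.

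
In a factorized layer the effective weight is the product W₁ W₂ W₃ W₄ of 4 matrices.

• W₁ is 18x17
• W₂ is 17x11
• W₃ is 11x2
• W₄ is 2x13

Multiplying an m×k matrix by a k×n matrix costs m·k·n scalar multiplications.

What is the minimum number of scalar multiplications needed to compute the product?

1454

Adjacent pairs: W₁W₂ = 18·17·11 = 3366; W₂W₃ = 17·11·2 = 374; W₃W₄ = 11·2·13 = 286.
Length 3: W₁..W₃: k=1: 0+374+18·17·2=986; k=2: 3366+0+18·11·2=3762 → min 986 | W₂..W₄: k=2: 0+286+17·11·13=2717; k=3: 374+0+17·2·13=816 → min 816.
Length 4: W₁..W₄: k=1: 0+816+18·17·13=4794; k=2: 3366+286+18·11·13=6226; k=3: 986+0+18·2·13=1454 → min 1454.
Optimal order: ((W₁ (W₂ W₃)) W₄) with cost 1454.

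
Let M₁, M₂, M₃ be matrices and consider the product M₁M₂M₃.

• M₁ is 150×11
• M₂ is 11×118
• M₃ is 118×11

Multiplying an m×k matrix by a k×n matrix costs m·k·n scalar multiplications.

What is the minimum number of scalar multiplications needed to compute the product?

Order (M₁(M₂M₃)): (M₂M₃): 11×118 by 118×11 → 11×11, cost 11·118·11 = 14278; (M₁(M₂M₃)): 150×11 by 11×11 → 150×11, cost 150·11·11 = 18150; cumulative 32428. Total 32428.
Order ((M₁M₂)M₃): (M₁M₂): 150×11 by 11×118 → 150×118, cost 150·11·118 = 194700; ((M₁M₂)M₃): 150×118 by 118×11 → 150×11, cost 150·118·11 = 194700; cumulative 389400. Total 389400.
Minimum: 32428.

32428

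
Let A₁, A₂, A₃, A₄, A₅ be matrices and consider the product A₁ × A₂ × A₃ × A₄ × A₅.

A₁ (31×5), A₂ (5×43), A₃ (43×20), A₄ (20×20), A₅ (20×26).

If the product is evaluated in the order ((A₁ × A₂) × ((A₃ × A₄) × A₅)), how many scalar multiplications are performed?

80883

(A₁ × A₂): 31×5 by 5×43 → 31×43, cost 31·5·43 = 6665
(A₃ × A₄): 43×20 by 20×20 → 43×20, cost 43·20·20 = 17200
((A₃ × A₄) × A₅): 43×20 by 20×26 → 43×26, cost 43·20·26 = 22360; cumulative 39560
((A₁ × A₂) × ((A₃ × A₄) × A₅)): 31×43 by 43×26 → 31×26, cost 31·43·26 = 34658; cumulative 80883
Total: 80883 scalar multiplications.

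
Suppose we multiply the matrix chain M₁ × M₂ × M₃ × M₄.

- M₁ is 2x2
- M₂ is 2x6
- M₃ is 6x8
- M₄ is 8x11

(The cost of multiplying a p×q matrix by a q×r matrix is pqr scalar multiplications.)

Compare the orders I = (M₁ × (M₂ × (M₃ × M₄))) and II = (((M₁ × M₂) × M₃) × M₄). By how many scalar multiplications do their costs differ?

408

Order I = (M₁ × (M₂ × (M₃ × M₄))): (M₃ × M₄): 6×8 by 8×11 → 6×11, cost 6·8·11 = 528; (M₂ × (M₃ × M₄)): 2×6 by 6×11 → 2×11, cost 2·6·11 = 132; cumulative 660; (M₁ × (M₂ × (M₃ × M₄))): 2×2 by 2×11 → 2×11, cost 2·2·11 = 44; cumulative 704. Total 704.
Order II = (((M₁ × M₂) × M₃) × M₄): (M₁ × M₂): 2×2 by 2×6 → 2×6, cost 2·2·6 = 24; ((M₁ × M₂) × M₃): 2×6 by 6×8 → 2×8, cost 2·6·8 = 96; cumulative 120; (((M₁ × M₂) × M₃) × M₄): 2×8 by 8×11 → 2×11, cost 2·8·11 = 176; cumulative 296. Total 296.
Difference: |704 − 296| = 408.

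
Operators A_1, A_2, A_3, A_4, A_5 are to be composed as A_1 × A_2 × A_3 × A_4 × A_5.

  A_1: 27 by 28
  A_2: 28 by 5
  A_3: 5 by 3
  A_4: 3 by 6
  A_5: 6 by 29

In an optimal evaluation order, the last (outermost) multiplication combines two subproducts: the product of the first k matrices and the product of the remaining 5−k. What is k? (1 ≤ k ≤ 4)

3

Adjacent pairs: A_1A_2 = 27·28·5 = 3780; A_2A_3 = 28·5·3 = 420; A_3A_4 = 5·3·6 = 90; A_4A_5 = 3·6·29 = 522.
Length 3: A_1..A_3: k=1: 0+420+27·28·3=2688; k=2: 3780+0+27·5·3=4185 → min 2688 | A_2..A_4: k=2: 0+90+28·5·6=930; k=3: 420+0+28·3·6=924 → min 924 | A_3..A_5: k=3: 0+522+5·3·29=957; k=4: 90+0+5·6·29=960 → min 957.
Length 4: A_1..A_4: k=1: 0+924+27·28·6=5460; k=2: 3780+90+27·5·6=4680; k=3: 2688+0+27·3·6=3174 → min 3174 | A_2..A_5: k=2: 0+957+28·5·29=5017; k=3: 420+522+28·3·29=3378; k=4: 924+0+28·6·29=5796 → min 3378.
Top-level splits: k=1: (A_1..A_1)·(A_2..A_5) → 0+3378+27·28·29 = 25302; k=2: (A_1..A_2)·(A_3..A_5) → 3780+957+27·5·29 = 8652; k=3: (A_1..A_3)·(A_4..A_5) → 2688+522+27·3·29 = 5559; k=4: (A_1..A_4)·(A_5..A_5) → 3174+0+27·6·29 = 7872.
Best split is after A_3, i.e. k = 3.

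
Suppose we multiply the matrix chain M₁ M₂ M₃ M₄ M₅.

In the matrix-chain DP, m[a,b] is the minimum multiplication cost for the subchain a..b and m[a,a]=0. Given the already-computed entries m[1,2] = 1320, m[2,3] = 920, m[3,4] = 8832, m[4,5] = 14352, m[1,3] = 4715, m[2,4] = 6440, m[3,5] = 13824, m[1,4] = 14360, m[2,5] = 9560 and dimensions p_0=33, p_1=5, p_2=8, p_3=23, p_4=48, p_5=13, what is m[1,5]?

11705

m[1,5] = min over k∈[1,4] of m[1,k]+m[k+1,5]+p_{0}·p_k·p_{5}.
k=1: 0 + 9560 + 33·5·13 = 11705; k=2: 1320 + 13824 + 33·8·13 = 18576; k=3: 4715 + 14352 + 33·23·13 = 28934; k=4: 14360 + 0 + 33·48·13 = 34952.
Minimum: 11705 at k=1.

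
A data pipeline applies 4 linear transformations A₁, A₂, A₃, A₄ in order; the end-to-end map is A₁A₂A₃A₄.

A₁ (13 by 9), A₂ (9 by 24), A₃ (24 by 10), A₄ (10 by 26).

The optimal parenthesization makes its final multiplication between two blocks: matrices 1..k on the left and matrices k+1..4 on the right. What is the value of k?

3

Adjacent pairs: A₁A₂ = 13·9·24 = 2808; A₂A₃ = 9·24·10 = 2160; A₃A₄ = 24·10·26 = 6240.
Length 3: A₁..A₃: k=1: 0+2160+13·9·10=3330; k=2: 2808+0+13·24·10=5928 → min 3330 | A₂..A₄: k=2: 0+6240+9·24·26=11856; k=3: 2160+0+9·10·26=4500 → min 4500.
Top-level splits: k=1: (A₁..A₁)·(A₂..A₄) → 0+4500+13·9·26 = 7542; k=2: (A₁..A₂)·(A₃..A₄) → 2808+6240+13·24·26 = 17160; k=3: (A₁..A₃)·(A₄..A₄) → 3330+0+13·10·26 = 6710.
Best split is after A₃, i.e. k = 3.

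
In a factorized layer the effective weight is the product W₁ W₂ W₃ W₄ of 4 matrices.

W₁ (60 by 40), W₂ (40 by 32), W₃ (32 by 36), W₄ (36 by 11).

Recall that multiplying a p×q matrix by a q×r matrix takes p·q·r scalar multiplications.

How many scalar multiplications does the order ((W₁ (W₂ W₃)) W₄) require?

(W₂ W₃): 40×32 by 32×36 → 40×36, cost 40·32·36 = 46080
(W₁ (W₂ W₃)): 60×40 by 40×36 → 60×36, cost 60·40·36 = 86400; cumulative 132480
((W₁ (W₂ W₃)) W₄): 60×36 by 36×11 → 60×11, cost 60·36·11 = 23760; cumulative 156240
Total: 156240 scalar multiplications.

156240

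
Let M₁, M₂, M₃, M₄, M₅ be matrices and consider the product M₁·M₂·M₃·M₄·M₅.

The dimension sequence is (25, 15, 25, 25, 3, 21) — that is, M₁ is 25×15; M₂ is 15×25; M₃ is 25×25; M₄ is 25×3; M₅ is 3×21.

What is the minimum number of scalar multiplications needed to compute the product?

Adjacent pairs: M₁M₂ = 25·15·25 = 9375; M₂M₃ = 15·25·25 = 9375; M₃M₄ = 25·25·3 = 1875; M₄M₅ = 25·3·21 = 1575.
Length 3: M₁..M₃: k=1: 0+9375+25·15·25=18750; k=2: 9375+0+25·25·25=25000 → min 18750 | M₂..M₄: k=2: 0+1875+15·25·3=3000; k=3: 9375+0+15·25·3=10500 → min 3000 | M₃..M₅: k=3: 0+1575+25·25·21=14700; k=4: 1875+0+25·3·21=3450 → min 3450.
Length 4: M₁..M₄: k=1: 0+3000+25·15·3=4125; k=2: 9375+1875+25·25·3=13125; k=3: 18750+0+25·25·3=20625 → min 4125 | M₂..M₅: k=2: 0+3450+15·25·21=11325; k=3: 9375+1575+15·25·21=18825; k=4: 3000+0+15·3·21=3945 → min 3945.
Length 5: M₁..M₅: k=1: 0+3945+25·15·21=11820; k=2: 9375+3450+25·25·21=25950; k=3: 18750+1575+25·25·21=33450; k=4: 4125+0+25·3·21=5700 → min 5700.
Optimal order: ((M₁·(M₂·(M₃·M₄)))·M₅) with cost 5700.

5700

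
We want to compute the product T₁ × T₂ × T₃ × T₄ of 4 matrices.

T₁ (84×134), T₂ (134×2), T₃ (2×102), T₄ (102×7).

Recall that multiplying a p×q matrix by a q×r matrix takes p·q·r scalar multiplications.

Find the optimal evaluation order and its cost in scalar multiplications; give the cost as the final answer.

25116

Adjacent pairs: T₁T₂ = 84·134·2 = 22512; T₂T₃ = 134·2·102 = 27336; T₃T₄ = 2·102·7 = 1428.
Length 3: T₁..T₃: k=1: 0+27336+84·134·102=1175448; k=2: 22512+0+84·2·102=39648 → min 39648 | T₂..T₄: k=2: 0+1428+134·2·7=3304; k=3: 27336+0+134·102·7=123012 → min 3304.
Length 4: T₁..T₄: k=1: 0+3304+84·134·7=82096; k=2: 22512+1428+84·2·7=25116; k=3: 39648+0+84·102·7=99624 → min 25116.
Optimal parenthesization: ((T₁ × T₂) × (T₃ × T₄)) with cost 25116.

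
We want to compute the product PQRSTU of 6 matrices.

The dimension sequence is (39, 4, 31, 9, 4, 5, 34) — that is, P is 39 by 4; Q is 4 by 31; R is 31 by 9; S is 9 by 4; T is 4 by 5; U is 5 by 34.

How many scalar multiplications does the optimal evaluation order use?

Adjacent pairs: PQ = 39·4·31 = 4836; QR = 4·31·9 = 1116; RS = 31·9·4 = 1116; ST = 9·4·5 = 180; TU = 4·5·34 = 680.
Length 3: P..R: k=1: 0+1116+39·4·9=2520; k=2: 4836+0+39·31·9=15717 → min 2520 | Q..S: k=2: 0+1116+4·31·4=1612; k=3: 1116+0+4·9·4=1260 → min 1260 | R..T: k=3: 0+180+31·9·5=1575; k=4: 1116+0+31·4·5=1736 → min 1575 | S..U: k=4: 0+680+9·4·34=1904; k=5: 180+0+9·5·34=1710 → min 1710.
Length 4: P..S: k=1: 0+1260+39·4·4=1884; k=2: 4836+1116+39·31·4=10788; k=3: 2520+0+39·9·4=3924 → min 1884 | Q..T: k=2: 0+1575+4·31·5=2195; k=3: 1116+180+4·9·5=1476; k=4: 1260+0+4·4·5=1340 → min 1340 | R..U: k=3: 0+1710+31·9·34=11196; k=4: 1116+680+31·4·34=6012; k=5: 1575+0+31·5·34=6845 → min 6012.
Length 5: P..T: k=1: 0+1340+39·4·5=2120; k=2: 4836+1575+39·31·5=12456; k=3: 2520+180+39·9·5=4455; k=4: 1884+0+39·4·5=2664 → min 2120 | Q..U: k=2: 0+6012+4·31·34=10228; k=3: 1116+1710+4·9·34=4050; k=4: 1260+680+4·4·34=2484; k=5: 1340+0+4·5·34=2020 → min 2020.
Length 6: P..U: k=1: 0+2020+39·4·34=7324; k=2: 4836+6012+39·31·34=51954; k=3: 2520+1710+39·9·34=16164; k=4: 1884+680+39·4·34=7868; k=5: 2120+0+39·5·34=8750 → min 7324.
Optimal order: (P((((QR)S)T)U)) with cost 7324.

7324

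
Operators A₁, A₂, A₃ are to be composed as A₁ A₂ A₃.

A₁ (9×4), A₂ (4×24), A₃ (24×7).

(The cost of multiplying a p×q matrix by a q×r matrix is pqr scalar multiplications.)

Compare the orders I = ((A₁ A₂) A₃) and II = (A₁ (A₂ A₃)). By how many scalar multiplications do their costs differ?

1452

Order I = ((A₁ A₂) A₃): (A₁ A₂): 9×4 by 4×24 → 9×24, cost 9·4·24 = 864; ((A₁ A₂) A₃): 9×24 by 24×7 → 9×7, cost 9·24·7 = 1512; cumulative 2376. Total 2376.
Order II = (A₁ (A₂ A₃)): (A₂ A₃): 4×24 by 24×7 → 4×7, cost 4·24·7 = 672; (A₁ (A₂ A₃)): 9×4 by 4×7 → 9×7, cost 9·4·7 = 252; cumulative 924. Total 924.
Difference: |2376 − 924| = 1452.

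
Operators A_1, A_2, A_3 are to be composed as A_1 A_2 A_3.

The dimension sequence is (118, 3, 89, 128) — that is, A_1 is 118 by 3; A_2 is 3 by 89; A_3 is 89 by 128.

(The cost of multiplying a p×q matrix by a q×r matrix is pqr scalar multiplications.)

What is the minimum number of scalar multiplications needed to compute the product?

Order (A_1 (A_2 A_3)): (A_2 A_3): 3×89 by 89×128 → 3×128, cost 3·89·128 = 34176; (A_1 (A_2 A_3)): 118×3 by 3×128 → 118×128, cost 118·3·128 = 45312; cumulative 79488. Total 79488.
Order ((A_1 A_2) A_3): (A_1 A_2): 118×3 by 3×89 → 118×89, cost 118·3·89 = 31506; ((A_1 A_2) A_3): 118×89 by 89×128 → 118×128, cost 118·89·128 = 1344256; cumulative 1375762. Total 1375762.
Minimum: 79488.

79488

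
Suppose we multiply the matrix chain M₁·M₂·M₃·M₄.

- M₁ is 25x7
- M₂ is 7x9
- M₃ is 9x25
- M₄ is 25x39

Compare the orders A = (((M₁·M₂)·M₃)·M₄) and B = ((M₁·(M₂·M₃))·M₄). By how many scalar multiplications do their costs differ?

Order A = (((M₁·M₂)·M₃)·M₄): (M₁·M₂): 25×7 by 7×9 → 25×9, cost 25·7·9 = 1575; ((M₁·M₂)·M₃): 25×9 by 9×25 → 25×25, cost 25·9·25 = 5625; cumulative 7200; (((M₁·M₂)·M₃)·M₄): 25×25 by 25×39 → 25×39, cost 25·25·39 = 24375; cumulative 31575. Total 31575.
Order B = ((M₁·(M₂·M₃))·M₄): (M₂·M₃): 7×9 by 9×25 → 7×25, cost 7·9·25 = 1575; (M₁·(M₂·M₃)): 25×7 by 7×25 → 25×25, cost 25·7·25 = 4375; cumulative 5950; ((M₁·(M₂·M₃))·M₄): 25×25 by 25×39 → 25×39, cost 25·25·39 = 24375; cumulative 30325. Total 30325.
Difference: |31575 − 30325| = 1250.

1250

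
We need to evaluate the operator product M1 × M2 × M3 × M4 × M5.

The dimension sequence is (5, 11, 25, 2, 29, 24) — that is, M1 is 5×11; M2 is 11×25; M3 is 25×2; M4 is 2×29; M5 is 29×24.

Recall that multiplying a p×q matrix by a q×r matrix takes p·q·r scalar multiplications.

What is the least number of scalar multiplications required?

Adjacent pairs: M1M2 = 5·11·25 = 1375; M2M3 = 11·25·2 = 550; M3M4 = 25·2·29 = 1450; M4M5 = 2·29·24 = 1392.
Length 3: M1..M3: k=1: 0+550+5·11·2=660; k=2: 1375+0+5·25·2=1625 → min 660 | M2..M4: k=2: 0+1450+11·25·29=9425; k=3: 550+0+11·2·29=1188 → min 1188 | M3..M5: k=3: 0+1392+25·2·24=2592; k=4: 1450+0+25·29·24=18850 → min 2592.
Length 4: M1..M4: k=1: 0+1188+5·11·29=2783; k=2: 1375+1450+5·25·29=6450; k=3: 660+0+5·2·29=950 → min 950 | M2..M5: k=2: 0+2592+11·25·24=9192; k=3: 550+1392+11·2·24=2470; k=4: 1188+0+11·29·24=8844 → min 2470.
Length 5: M1..M5: k=1: 0+2470+5·11·24=3790; k=2: 1375+2592+5·25·24=6967; k=3: 660+1392+5·2·24=2292; k=4: 950+0+5·29·24=4430 → min 2292.
Optimal order: ((M1 × (M2 × M3)) × (M4 × M5)) with cost 2292.

2292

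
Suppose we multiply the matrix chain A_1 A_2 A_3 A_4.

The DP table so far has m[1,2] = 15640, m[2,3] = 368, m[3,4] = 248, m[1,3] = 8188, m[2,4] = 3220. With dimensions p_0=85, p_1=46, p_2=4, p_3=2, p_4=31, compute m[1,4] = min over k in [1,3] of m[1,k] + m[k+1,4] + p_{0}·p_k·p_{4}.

13458

m[1,4] = min over k∈[1,3] of m[1,k]+m[k+1,4]+p_{0}·p_k·p_{4}.
k=1: 0 + 3220 + 85·46·31 = 124430; k=2: 15640 + 248 + 85·4·31 = 26428; k=3: 8188 + 0 + 85·2·31 = 13458.
Minimum: 13458 at k=3.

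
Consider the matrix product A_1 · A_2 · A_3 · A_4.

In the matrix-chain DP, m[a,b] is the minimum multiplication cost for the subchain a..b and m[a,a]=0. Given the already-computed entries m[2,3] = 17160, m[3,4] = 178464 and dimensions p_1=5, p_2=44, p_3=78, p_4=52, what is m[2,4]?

37440

m[2,4] = min over k∈[2,3] of m[2,k]+m[k+1,4]+p_{1}·p_k·p_{4}.
k=2: 0 + 178464 + 5·44·52 = 189904; k=3: 17160 + 0 + 5·78·52 = 37440.
Minimum: 37440 at k=3.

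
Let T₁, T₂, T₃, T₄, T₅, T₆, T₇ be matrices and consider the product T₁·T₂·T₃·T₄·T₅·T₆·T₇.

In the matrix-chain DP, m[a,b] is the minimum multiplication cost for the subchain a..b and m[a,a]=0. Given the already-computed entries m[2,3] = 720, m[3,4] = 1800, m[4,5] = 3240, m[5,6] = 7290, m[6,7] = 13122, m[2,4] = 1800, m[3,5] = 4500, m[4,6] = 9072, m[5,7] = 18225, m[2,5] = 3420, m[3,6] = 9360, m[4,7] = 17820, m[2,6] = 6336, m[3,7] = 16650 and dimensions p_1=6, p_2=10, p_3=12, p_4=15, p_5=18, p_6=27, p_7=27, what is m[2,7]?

10710

m[2,7] = min over k∈[2,6] of m[2,k]+m[k+1,7]+p_{1}·p_k·p_{7}.
k=2: 0 + 16650 + 6·10·27 = 18270; k=3: 720 + 17820 + 6·12·27 = 20484; k=4: 1800 + 18225 + 6·15·27 = 22455; k=5: 3420 + 13122 + 6·18·27 = 19458; k=6: 6336 + 0 + 6·27·27 = 10710.
Minimum: 10710 at k=6.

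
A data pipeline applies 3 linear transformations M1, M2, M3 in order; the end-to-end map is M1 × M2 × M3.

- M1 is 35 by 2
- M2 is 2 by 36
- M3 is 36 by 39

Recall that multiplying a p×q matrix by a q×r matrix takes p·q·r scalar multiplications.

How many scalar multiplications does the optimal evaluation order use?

5538

Order (M1 × (M2 × M3)): (M2 × M3): 2×36 by 36×39 → 2×39, cost 2·36·39 = 2808; (M1 × (M2 × M3)): 35×2 by 2×39 → 35×39, cost 35·2·39 = 2730; cumulative 5538. Total 5538.
Order ((M1 × M2) × M3): (M1 × M2): 35×2 by 2×36 → 35×36, cost 35·2·36 = 2520; ((M1 × M2) × M3): 35×36 by 36×39 → 35×39, cost 35·36·39 = 49140; cumulative 51660. Total 51660.
Minimum: 5538.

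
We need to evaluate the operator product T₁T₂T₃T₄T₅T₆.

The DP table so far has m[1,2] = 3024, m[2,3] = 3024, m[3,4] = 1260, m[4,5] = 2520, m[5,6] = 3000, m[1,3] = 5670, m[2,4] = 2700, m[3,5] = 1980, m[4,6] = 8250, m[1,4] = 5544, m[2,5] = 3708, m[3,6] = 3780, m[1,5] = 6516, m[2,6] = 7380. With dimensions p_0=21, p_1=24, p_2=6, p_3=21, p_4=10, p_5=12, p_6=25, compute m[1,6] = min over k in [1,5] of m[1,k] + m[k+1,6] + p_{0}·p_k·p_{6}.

9954

m[1,6] = min over k∈[1,5] of m[1,k]+m[k+1,6]+p_{0}·p_k·p_{6}.
k=1: 0 + 7380 + 21·24·25 = 19980; k=2: 3024 + 3780 + 21·6·25 = 9954; k=3: 5670 + 8250 + 21·21·25 = 24945; k=4: 5544 + 3000 + 21·10·25 = 13794; k=5: 6516 + 0 + 21·12·25 = 12816.
Minimum: 9954 at k=2.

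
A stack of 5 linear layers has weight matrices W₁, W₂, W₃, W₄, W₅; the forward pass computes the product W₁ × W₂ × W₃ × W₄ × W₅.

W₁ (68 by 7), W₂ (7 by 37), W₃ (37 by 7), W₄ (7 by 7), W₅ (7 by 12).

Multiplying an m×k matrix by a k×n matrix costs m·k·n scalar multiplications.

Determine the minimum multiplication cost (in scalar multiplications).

8456

Adjacent pairs: W₁W₂ = 68·7·37 = 17612; W₂W₃ = 7·37·7 = 1813; W₃W₄ = 37·7·7 = 1813; W₄W₅ = 7·7·12 = 588.
Length 3: W₁..W₃: k=1: 0+1813+68·7·7=5145; k=2: 17612+0+68·37·7=35224 → min 5145 | W₂..W₄: k=2: 0+1813+7·37·7=3626; k=3: 1813+0+7·7·7=2156 → min 2156 | W₃..W₅: k=3: 0+588+37·7·12=3696; k=4: 1813+0+37·7·12=4921 → min 3696.
Length 4: W₁..W₄: k=1: 0+2156+68·7·7=5488; k=2: 17612+1813+68·37·7=37037; k=3: 5145+0+68·7·7=8477 → min 5488 | W₂..W₅: k=2: 0+3696+7·37·12=6804; k=3: 1813+588+7·7·12=2989; k=4: 2156+0+7·7·12=2744 → min 2744.
Length 5: W₁..W₅: k=1: 0+2744+68·7·12=8456; k=2: 17612+3696+68·37·12=51500; k=3: 5145+588+68·7·12=11445; k=4: 5488+0+68·7·12=11200 → min 8456.
Optimal order: (W₁ × (((W₂ × W₃) × W₄) × W₅)) with cost 8456.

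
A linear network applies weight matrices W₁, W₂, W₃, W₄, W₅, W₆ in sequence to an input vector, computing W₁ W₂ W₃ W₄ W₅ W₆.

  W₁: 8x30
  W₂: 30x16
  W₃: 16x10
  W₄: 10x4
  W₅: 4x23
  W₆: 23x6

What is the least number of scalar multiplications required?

Adjacent pairs: W₁W₂ = 8·30·16 = 3840; W₂W₃ = 30·16·10 = 4800; W₃W₄ = 16·10·4 = 640; W₄W₅ = 10·4·23 = 920; W₅W₆ = 4·23·6 = 552.
Length 3: W₁..W₃: k=1: 0+4800+8·30·10=7200; k=2: 3840+0+8·16·10=5120 → min 5120 | W₂..W₄: k=2: 0+640+30·16·4=2560; k=3: 4800+0+30·10·4=6000 → min 2560 | W₃..W₅: k=3: 0+920+16·10·23=4600; k=4: 640+0+16·4·23=2112 → min 2112 | W₄..W₆: k=4: 0+552+10·4·6=792; k=5: 920+0+10·23·6=2300 → min 792.
Length 4: W₁..W₄: k=1: 0+2560+8·30·4=3520; k=2: 3840+640+8·16·4=4992; k=3: 5120+0+8·10·4=5440 → min 3520 | W₂..W₅: k=2: 0+2112+30·16·23=13152; k=3: 4800+920+30·10·23=12620; k=4: 2560+0+30·4·23=5320 → min 5320 | W₃..W₆: k=3: 0+792+16·10·6=1752; k=4: 640+552+16·4·6=1576; k=5: 2112+0+16·23·6=4320 → min 1576.
Length 5: W₁..W₅: k=1: 0+5320+8·30·23=10840; k=2: 3840+2112+8·16·23=8896; k=3: 5120+920+8·10·23=7880; k=4: 3520+0+8·4·23=4256 → min 4256 | W₂..W₆: k=2: 0+1576+30·16·6=4456; k=3: 4800+792+30·10·6=7392; k=4: 2560+552+30·4·6=3832; k=5: 5320+0+30·23·6=9460 → min 3832.
Length 6: W₁..W₆: k=1: 0+3832+8·30·6=5272; k=2: 3840+1576+8·16·6=6184; k=3: 5120+792+8·10·6=6392; k=4: 3520+552+8·4·6=4264; k=5: 4256+0+8·23·6=5360 → min 4264.
Optimal order: ((W₁ (W₂ (W₃ W₄))) (W₅ W₆)) with cost 4264.

4264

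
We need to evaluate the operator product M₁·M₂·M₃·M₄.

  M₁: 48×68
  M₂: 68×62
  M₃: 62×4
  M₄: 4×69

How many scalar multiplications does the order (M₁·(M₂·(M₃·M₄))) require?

533232

(M₃·M₄): 62×4 by 4×69 → 62×69, cost 62·4·69 = 17112
(M₂·(M₃·M₄)): 68×62 by 62×69 → 68×69, cost 68·62·69 = 290904; cumulative 308016
(M₁·(M₂·(M₃·M₄))): 48×68 by 68×69 → 48×69, cost 48·68·69 = 225216; cumulative 533232
Total: 533232 scalar multiplications.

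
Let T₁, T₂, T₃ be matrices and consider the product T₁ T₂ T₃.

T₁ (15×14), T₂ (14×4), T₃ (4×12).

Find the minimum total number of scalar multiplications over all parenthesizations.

Order (T₁ (T₂ T₃)): (T₂ T₃): 14×4 by 4×12 → 14×12, cost 14·4·12 = 672; (T₁ (T₂ T₃)): 15×14 by 14×12 → 15×12, cost 15·14·12 = 2520; cumulative 3192. Total 3192.
Order ((T₁ T₂) T₃): (T₁ T₂): 15×14 by 14×4 → 15×4, cost 15·14·4 = 840; ((T₁ T₂) T₃): 15×4 by 4×12 → 15×12, cost 15·4·12 = 720; cumulative 1560. Total 1560.
Minimum: 1560.

1560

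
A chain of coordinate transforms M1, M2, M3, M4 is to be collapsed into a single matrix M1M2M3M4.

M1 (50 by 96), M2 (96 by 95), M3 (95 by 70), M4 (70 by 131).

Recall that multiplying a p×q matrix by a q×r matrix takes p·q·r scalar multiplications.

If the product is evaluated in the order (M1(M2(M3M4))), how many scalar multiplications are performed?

2694670

(M3M4): 95×70 by 70×131 → 95×131, cost 95·70·131 = 871150
(M2(M3M4)): 96×95 by 95×131 → 96×131, cost 96·95·131 = 1194720; cumulative 2065870
(M1(M2(M3M4))): 50×96 by 96×131 → 50×131, cost 50·96·131 = 628800; cumulative 2694670
Total: 2694670 scalar multiplications.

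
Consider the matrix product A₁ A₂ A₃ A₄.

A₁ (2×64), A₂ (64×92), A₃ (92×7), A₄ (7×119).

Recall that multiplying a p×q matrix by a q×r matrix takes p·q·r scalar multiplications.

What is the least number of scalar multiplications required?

14730

Adjacent pairs: A₁A₂ = 2·64·92 = 11776; A₂A₃ = 64·92·7 = 41216; A₃A₄ = 92·7·119 = 76636.
Length 3: A₁..A₃: k=1: 0+41216+2·64·7=42112; k=2: 11776+0+2·92·7=13064 → min 13064 | A₂..A₄: k=2: 0+76636+64·92·119=777308; k=3: 41216+0+64·7·119=94528 → min 94528.
Length 4: A₁..A₄: k=1: 0+94528+2·64·119=109760; k=2: 11776+76636+2·92·119=110308; k=3: 13064+0+2·7·119=14730 → min 14730.
Optimal order: (((A₁ A₂) A₃) A₄) with cost 14730.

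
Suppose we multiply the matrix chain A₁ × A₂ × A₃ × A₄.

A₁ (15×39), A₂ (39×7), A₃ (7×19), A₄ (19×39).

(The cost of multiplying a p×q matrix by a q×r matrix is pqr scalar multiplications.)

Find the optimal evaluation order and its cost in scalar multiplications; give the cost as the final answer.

Adjacent pairs: A₁A₂ = 15·39·7 = 4095; A₂A₃ = 39·7·19 = 5187; A₃A₄ = 7·19·39 = 5187.
Length 3: A₁..A₃: k=1: 0+5187+15·39·19=16302; k=2: 4095+0+15·7·19=6090 → min 6090 | A₂..A₄: k=2: 0+5187+39·7·39=15834; k=3: 5187+0+39·19·39=34086 → min 15834.
Length 4: A₁..A₄: k=1: 0+15834+15·39·39=38649; k=2: 4095+5187+15·7·39=13377; k=3: 6090+0+15·19·39=17205 → min 13377.
Optimal parenthesization: ((A₁ × A₂) × (A₃ × A₄)) with cost 13377.

13377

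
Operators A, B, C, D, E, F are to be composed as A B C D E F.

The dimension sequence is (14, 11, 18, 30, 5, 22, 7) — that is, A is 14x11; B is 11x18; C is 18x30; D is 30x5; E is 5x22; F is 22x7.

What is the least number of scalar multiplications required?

Adjacent pairs: AB = 14·11·18 = 2772; BC = 11·18·30 = 5940; CD = 18·30·5 = 2700; DE = 30·5·22 = 3300; EF = 5·22·7 = 770.
Length 3: A..C: k=1: 0+5940+14·11·30=10560; k=2: 2772+0+14·18·30=10332 → min 10332 | B..D: k=2: 0+2700+11·18·5=3690; k=3: 5940+0+11·30·5=7590 → min 3690 | C..E: k=3: 0+3300+18·30·22=15180; k=4: 2700+0+18·5·22=4680 → min 4680 | D..F: k=4: 0+770+30·5·7=1820; k=5: 3300+0+30·22·7=7920 → min 1820.
Length 4: A..D: k=1: 0+3690+14·11·5=4460; k=2: 2772+2700+14·18·5=6732; k=3: 10332+0+14·30·5=12432 → min 4460 | B..E: k=2: 0+4680+11·18·22=9036; k=3: 5940+3300+11·30·22=16500; k=4: 3690+0+11·5·22=4900 → min 4900 | C..F: k=3: 0+1820+18·30·7=5600; k=4: 2700+770+18·5·7=4100; k=5: 4680+0+18·22·7=7452 → min 4100.
Length 5: A..E: k=1: 0+4900+14·11·22=8288; k=2: 2772+4680+14·18·22=12996; k=3: 10332+3300+14·30·22=22872; k=4: 4460+0+14·5·22=6000 → min 6000 | B..F: k=2: 0+4100+11·18·7=5486; k=3: 5940+1820+11·30·7=10070; k=4: 3690+770+11·5·7=4845; k=5: 4900+0+11·22·7=6594 → min 4845.
Length 6: A..F: k=1: 0+4845+14·11·7=5923; k=2: 2772+4100+14·18·7=8636; k=3: 10332+1820+14·30·7=15092; k=4: 4460+770+14·5·7=5720; k=5: 6000+0+14·22·7=8156 → min 5720.
Optimal order: ((A (B (C D))) (E F)) with cost 5720.

5720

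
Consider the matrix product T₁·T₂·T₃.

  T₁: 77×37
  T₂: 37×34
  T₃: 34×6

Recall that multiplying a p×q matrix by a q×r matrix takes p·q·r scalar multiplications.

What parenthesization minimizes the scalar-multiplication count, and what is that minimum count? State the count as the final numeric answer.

24642

(T₁·(T₂·T₃)): cost 24642.
((T₁·T₂)·T₃): cost 112574.
Optimal: (T₁·(T₂·T₃)) with cost 24642.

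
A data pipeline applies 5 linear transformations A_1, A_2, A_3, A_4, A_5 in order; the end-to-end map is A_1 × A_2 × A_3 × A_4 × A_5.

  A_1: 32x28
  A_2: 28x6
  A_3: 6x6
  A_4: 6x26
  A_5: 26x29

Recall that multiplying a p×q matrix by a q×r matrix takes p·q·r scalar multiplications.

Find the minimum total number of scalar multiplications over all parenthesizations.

16404

Adjacent pairs: A_1A_2 = 32·28·6 = 5376; A_2A_3 = 28·6·6 = 1008; A_3A_4 = 6·6·26 = 936; A_4A_5 = 6·26·29 = 4524.
Length 3: A_1..A_3: k=1: 0+1008+32·28·6=6384; k=2: 5376+0+32·6·6=6528 → min 6384 | A_2..A_4: k=2: 0+936+28·6·26=5304; k=3: 1008+0+28·6·26=5376 → min 5304 | A_3..A_5: k=3: 0+4524+6·6·29=5568; k=4: 936+0+6·26·29=5460 → min 5460.
Length 4: A_1..A_4: k=1: 0+5304+32·28·26=28600; k=2: 5376+936+32·6·26=11304; k=3: 6384+0+32·6·26=11376 → min 11304 | A_2..A_5: k=2: 0+5460+28·6·29=10332; k=3: 1008+4524+28·6·29=10404; k=4: 5304+0+28·26·29=26416 → min 10332.
Length 5: A_1..A_5: k=1: 0+10332+32·28·29=36316; k=2: 5376+5460+32·6·29=16404; k=3: 6384+4524+32·6·29=16476; k=4: 11304+0+32·26·29=35432 → min 16404.
Optimal order: ((A_1 × A_2) × ((A_3 × A_4) × A_5)) with cost 16404.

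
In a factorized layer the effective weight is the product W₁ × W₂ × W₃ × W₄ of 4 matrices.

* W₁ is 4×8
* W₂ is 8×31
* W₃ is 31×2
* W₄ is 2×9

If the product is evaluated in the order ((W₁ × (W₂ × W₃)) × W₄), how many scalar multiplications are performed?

(W₂ × W₃): 8×31 by 31×2 → 8×2, cost 8·31·2 = 496
(W₁ × (W₂ × W₃)): 4×8 by 8×2 → 4×2, cost 4·8·2 = 64; cumulative 560
((W₁ × (W₂ × W₃)) × W₄): 4×2 by 2×9 → 4×9, cost 4·2·9 = 72; cumulative 632
Total: 632 scalar multiplications.

632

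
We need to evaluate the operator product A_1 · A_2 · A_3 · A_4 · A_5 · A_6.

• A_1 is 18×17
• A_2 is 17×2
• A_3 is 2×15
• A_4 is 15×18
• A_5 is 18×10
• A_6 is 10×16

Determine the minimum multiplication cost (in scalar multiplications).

2408

Adjacent pairs: A_1A_2 = 18·17·2 = 612; A_2A_3 = 17·2·15 = 510; A_3A_4 = 2·15·18 = 540; A_4A_5 = 15·18·10 = 2700; A_5A_6 = 18·10·16 = 2880.
Length 3: A_1..A_3: k=1: 0+510+18·17·15=5100; k=2: 612+0+18·2·15=1152 → min 1152 | A_2..A_4: k=2: 0+540+17·2·18=1152; k=3: 510+0+17·15·18=5100 → min 1152 | A_3..A_5: k=3: 0+2700+2·15·10=3000; k=4: 540+0+2·18·10=900 → min 900 | A_4..A_6: k=4: 0+2880+15·18·16=7200; k=5: 2700+0+15·10·16=5100 → min 5100.
Length 4: A_1..A_4: k=1: 0+1152+18·17·18=6660; k=2: 612+540+18·2·18=1800; k=3: 1152+0+18·15·18=6012 → min 1800 | A_2..A_5: k=2: 0+900+17·2·10=1240; k=3: 510+2700+17·15·10=5760; k=4: 1152+0+17·18·10=4212 → min 1240 | A_3..A_6: k=3: 0+5100+2·15·16=5580; k=4: 540+2880+2·18·16=3996; k=5: 900+0+2·10·16=1220 → min 1220.
Length 5: A_1..A_5: k=1: 0+1240+18·17·10=4300; k=2: 612+900+18·2·10=1872; k=3: 1152+2700+18·15·10=6552; k=4: 1800+0+18·18·10=5040 → min 1872 | A_2..A_6: k=2: 0+1220+17·2·16=1764; k=3: 510+5100+17·15·16=9690; k=4: 1152+2880+17·18·16=8928; k=5: 1240+0+17·10·16=3960 → min 1764.
Length 6: A_1..A_6: k=1: 0+1764+18·17·16=6660; k=2: 612+1220+18·2·16=2408; k=3: 1152+5100+18·15·16=10572; k=4: 1800+2880+18·18·16=9864; k=5: 1872+0+18·10·16=4752 → min 2408.
Optimal order: ((A_1 · A_2) · (((A_3 · A_4) · A_5) · A_6)) with cost 2408.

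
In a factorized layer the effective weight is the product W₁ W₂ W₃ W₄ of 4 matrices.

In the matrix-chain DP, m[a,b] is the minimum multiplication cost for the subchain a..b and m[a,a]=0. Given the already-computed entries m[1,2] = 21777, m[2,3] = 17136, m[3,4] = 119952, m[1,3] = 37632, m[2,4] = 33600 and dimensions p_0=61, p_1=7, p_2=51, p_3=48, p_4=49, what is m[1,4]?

54523

m[1,4] = min over k∈[1,3] of m[1,k]+m[k+1,4]+p_{0}·p_k·p_{4}.
k=1: 0 + 33600 + 61·7·49 = 54523; k=2: 21777 + 119952 + 61·51·49 = 294168; k=3: 37632 + 0 + 61·48·49 = 181104.
Minimum: 54523 at k=1.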